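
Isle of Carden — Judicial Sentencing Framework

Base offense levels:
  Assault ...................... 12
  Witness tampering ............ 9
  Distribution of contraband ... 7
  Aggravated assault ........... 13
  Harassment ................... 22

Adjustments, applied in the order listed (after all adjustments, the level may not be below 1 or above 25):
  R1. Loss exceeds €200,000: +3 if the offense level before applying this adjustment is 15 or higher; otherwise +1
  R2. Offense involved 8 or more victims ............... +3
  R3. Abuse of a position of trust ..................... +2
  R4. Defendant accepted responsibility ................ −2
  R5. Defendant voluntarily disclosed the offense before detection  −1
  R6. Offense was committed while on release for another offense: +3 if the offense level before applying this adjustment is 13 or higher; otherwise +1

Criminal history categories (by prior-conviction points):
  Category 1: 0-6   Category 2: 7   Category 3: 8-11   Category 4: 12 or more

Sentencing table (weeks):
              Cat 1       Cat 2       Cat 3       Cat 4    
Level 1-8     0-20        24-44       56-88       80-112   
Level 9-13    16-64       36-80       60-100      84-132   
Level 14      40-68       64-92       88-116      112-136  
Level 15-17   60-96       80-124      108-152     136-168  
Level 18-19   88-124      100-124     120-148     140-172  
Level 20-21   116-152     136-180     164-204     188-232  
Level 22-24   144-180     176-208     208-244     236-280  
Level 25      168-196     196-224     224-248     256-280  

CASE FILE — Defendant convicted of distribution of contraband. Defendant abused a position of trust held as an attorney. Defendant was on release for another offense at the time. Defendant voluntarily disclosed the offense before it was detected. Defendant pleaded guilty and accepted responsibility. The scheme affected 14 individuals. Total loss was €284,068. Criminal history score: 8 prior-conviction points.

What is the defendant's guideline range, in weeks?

Base offense level for distribution of contraband: 7.
R1 applies (level before this adjustment is 7 < 15, so +1): 7 + 1 = 8.
R2 applies: 8 + 3 = 11.
R3 applies: 11 + 2 = 13.
R4 applies: 13 − 2 = 11.
R5 applies: 11 − 1 = 10.
R6 applies (level before this adjustment is 10 < 13, so +1): 10 + 1 = 11.
Final offense level: 11.
Criminal history: 8 prior points → Category 3 (8-11).
Level 11 falls in the 9-13 band.
Grid: Level 9-13 × Category 3 = 60-100 weeks.

60-100 weeks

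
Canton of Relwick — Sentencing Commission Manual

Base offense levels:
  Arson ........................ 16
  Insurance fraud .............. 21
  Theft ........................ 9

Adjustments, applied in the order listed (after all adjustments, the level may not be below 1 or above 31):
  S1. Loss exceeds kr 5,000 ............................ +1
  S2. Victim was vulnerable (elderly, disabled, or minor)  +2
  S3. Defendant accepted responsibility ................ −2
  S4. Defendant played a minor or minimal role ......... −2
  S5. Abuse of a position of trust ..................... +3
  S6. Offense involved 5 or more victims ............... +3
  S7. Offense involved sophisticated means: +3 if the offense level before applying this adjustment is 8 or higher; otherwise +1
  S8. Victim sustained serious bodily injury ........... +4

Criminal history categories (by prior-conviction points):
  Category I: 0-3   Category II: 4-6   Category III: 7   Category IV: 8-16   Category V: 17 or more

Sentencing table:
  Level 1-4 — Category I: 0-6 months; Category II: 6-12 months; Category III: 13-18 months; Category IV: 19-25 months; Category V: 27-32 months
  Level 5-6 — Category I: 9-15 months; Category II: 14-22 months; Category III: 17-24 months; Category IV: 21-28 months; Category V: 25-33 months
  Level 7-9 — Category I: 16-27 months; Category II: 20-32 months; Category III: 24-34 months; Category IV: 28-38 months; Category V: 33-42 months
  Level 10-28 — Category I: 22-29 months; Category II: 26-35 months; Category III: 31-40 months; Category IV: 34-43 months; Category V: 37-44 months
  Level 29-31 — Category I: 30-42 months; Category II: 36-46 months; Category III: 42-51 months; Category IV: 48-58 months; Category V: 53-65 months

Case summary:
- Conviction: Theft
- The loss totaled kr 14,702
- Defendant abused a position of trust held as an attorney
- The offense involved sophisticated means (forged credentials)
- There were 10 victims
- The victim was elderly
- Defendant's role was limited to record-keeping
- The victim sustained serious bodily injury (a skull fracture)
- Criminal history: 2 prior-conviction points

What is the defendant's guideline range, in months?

Base offense level for theft: 9.
S1 applies: 9 + 1 = 10.
S2 applies: 10 + 2 = 12.
S3 does not apply.
S4 applies: 12 − 2 = 10.
S5 applies: 10 + 3 = 13.
S6 applies: 13 + 3 = 16.
S7 applies (level before this adjustment is 16 ≥ 8, so +3): 16 + 3 = 19.
S8 applies: 19 + 4 = 23.
Final offense level: 23.
Criminal history: 2 prior points → Category I (0-3).
Level 23 falls in the 10-28 band.
Grid: Level 10-28 × Category I = 22-29 months.

22-29 months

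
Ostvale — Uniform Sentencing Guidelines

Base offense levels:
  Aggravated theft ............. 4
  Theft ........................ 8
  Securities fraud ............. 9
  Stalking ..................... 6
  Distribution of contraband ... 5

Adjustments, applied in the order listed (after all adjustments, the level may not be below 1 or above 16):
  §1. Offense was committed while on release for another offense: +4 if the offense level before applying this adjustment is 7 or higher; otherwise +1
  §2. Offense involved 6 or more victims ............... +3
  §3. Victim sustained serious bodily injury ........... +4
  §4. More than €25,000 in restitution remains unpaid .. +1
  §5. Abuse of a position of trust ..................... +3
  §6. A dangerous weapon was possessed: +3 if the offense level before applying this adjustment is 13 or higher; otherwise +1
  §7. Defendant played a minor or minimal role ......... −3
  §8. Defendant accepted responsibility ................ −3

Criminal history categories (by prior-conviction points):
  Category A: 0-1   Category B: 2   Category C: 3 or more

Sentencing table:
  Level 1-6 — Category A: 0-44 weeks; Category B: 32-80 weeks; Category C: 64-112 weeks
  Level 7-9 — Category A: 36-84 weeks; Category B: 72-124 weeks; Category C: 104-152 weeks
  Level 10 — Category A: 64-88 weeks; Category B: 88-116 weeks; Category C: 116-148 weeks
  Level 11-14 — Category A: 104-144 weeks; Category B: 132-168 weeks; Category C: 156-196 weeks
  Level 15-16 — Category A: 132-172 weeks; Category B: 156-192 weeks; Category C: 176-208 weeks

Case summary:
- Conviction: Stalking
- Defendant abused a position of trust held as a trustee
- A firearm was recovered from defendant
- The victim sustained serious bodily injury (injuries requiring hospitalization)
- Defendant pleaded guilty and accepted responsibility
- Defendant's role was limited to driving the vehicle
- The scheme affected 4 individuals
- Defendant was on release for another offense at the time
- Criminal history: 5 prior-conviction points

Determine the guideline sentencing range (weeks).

Base offense level for stalking: 6.
§1 applies (level before this adjustment is 6 < 7, so +1): 6 + 1 = 7.
§3 applies: 7 + 4 = 11.
§4 does not apply.
§5 applies: 11 + 3 = 14.
§6 applies (level before this adjustment is 14 ≥ 13, so +3): 14 + 3 = 17.
§7 applies: 17 − 3 = 14.
§8 applies: 14 − 3 = 11.
Final offense level: 11.
Criminal history: 5 prior points → Category C (3+).
Level 11 falls in the 11-14 band.
Grid: Level 11-14 × Category C = 156-196 weeks.

156-196 weeks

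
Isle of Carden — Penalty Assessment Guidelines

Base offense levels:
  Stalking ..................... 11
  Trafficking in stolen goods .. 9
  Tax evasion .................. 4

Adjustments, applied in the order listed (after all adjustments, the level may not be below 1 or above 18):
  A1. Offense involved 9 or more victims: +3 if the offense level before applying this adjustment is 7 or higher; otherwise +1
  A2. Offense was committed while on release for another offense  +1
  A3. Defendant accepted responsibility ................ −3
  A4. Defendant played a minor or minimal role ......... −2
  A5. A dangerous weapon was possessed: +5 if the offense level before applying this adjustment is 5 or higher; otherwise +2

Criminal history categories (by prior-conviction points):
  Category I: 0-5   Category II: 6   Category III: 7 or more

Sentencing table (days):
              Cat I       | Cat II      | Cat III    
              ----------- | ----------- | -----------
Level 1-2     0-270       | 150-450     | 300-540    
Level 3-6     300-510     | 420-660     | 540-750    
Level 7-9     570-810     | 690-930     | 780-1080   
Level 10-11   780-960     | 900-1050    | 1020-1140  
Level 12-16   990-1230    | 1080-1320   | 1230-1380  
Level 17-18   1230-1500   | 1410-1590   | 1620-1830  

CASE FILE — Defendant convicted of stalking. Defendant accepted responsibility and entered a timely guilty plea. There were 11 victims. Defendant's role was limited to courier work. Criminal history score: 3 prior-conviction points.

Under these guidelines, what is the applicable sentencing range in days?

Base offense level for stalking: 11.
A1 applies (level before this adjustment is 11 ≥ 7, so +3): 11 + 3 = 14.
A3 applies: 14 − 3 = 11.
A4 applies: 11 − 2 = 9.
A5 does not apply.
Final offense level: 9.
Criminal history: 3 prior points → Category I (0-5).
Level 9 falls in the 7-9 band.
Grid: Level 7-9 × Category I = 570-810 days.

570-810 days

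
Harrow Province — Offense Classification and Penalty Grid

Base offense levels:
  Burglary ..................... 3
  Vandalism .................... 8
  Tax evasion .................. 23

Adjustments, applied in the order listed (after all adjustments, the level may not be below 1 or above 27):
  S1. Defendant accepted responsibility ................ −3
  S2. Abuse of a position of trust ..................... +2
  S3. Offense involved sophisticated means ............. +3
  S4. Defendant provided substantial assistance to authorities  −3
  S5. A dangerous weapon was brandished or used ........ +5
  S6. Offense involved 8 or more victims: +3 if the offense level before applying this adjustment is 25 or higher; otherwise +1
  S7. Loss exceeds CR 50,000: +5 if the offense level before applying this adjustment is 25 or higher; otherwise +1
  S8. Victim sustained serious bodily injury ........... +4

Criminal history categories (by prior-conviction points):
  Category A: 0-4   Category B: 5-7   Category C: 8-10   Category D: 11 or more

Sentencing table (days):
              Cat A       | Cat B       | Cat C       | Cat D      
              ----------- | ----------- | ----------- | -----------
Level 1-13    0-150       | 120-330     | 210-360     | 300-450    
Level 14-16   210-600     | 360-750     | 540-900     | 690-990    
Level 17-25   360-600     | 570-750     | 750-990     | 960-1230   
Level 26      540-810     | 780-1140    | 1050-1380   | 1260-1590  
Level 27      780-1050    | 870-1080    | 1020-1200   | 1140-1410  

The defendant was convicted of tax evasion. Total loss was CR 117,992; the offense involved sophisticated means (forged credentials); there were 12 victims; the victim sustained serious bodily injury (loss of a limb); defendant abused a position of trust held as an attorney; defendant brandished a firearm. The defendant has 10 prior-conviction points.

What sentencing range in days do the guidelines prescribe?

1020-1200 days

Base offense level for tax evasion: 23.
S2 applies: 23 + 2 = 25.
S3 applies: 25 + 3 = 28.
S5 applies: 28 + 5 = 33.
S6 applies (level before this adjustment is 33 ≥ 25, so +3): 33 + 3 = 36.
S7 applies (level before this adjustment is 36 ≥ 25, so +5): 36 + 5 = 41.
S8 applies: 41 + 4 = 45.
Level 45 exceeds the maximum of 27; capped at 27.
Final offense level: 27.
Criminal history: 10 prior points → Category C (8-10).
Level 27 falls in the 27 band.
Grid: Level 27 × Category C = 1020-1200 days.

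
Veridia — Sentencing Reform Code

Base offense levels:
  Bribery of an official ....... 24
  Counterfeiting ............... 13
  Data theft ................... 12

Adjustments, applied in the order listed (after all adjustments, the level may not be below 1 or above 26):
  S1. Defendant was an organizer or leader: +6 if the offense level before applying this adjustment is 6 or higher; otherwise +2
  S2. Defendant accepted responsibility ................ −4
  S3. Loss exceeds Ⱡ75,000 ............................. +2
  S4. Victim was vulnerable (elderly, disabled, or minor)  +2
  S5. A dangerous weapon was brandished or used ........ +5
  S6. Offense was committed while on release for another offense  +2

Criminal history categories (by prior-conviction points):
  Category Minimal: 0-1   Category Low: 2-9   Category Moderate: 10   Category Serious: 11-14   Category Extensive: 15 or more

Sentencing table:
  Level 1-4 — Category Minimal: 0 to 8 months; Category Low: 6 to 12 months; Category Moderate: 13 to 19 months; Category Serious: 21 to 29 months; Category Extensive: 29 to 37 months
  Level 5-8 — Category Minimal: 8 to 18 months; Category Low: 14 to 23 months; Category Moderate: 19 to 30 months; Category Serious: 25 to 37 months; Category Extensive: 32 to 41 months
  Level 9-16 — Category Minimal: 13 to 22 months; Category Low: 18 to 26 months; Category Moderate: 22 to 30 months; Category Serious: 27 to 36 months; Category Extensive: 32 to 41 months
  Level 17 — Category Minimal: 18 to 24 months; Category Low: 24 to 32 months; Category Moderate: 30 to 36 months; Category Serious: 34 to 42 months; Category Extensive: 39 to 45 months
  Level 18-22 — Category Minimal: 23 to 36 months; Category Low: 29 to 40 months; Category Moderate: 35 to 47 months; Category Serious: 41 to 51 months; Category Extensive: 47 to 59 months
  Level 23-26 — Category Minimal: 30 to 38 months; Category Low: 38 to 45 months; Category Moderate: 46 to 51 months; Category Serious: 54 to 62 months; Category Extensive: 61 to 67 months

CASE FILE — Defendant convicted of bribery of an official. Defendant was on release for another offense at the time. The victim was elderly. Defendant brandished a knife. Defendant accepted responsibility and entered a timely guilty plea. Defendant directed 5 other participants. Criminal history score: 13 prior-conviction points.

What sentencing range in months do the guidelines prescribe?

54-62 months

Base offense level for bribery of an official: 24.
S1 applies (level before this adjustment is 24 ≥ 6, so +6): 24 + 6 = 30.
S2 applies: 30 − 4 = 26.
S4 applies: 26 + 2 = 28.
S5 applies: 28 + 5 = 33.
S6 applies: 33 + 2 = 35.
Level 35 exceeds the maximum of 26; capped at 26.
Final offense level: 26.
Criminal history: 13 prior points → Category Serious (11-14).
Level 26 falls in the 23-26 band.
Grid: Level 23-26 × Category Serious = 54-62 months.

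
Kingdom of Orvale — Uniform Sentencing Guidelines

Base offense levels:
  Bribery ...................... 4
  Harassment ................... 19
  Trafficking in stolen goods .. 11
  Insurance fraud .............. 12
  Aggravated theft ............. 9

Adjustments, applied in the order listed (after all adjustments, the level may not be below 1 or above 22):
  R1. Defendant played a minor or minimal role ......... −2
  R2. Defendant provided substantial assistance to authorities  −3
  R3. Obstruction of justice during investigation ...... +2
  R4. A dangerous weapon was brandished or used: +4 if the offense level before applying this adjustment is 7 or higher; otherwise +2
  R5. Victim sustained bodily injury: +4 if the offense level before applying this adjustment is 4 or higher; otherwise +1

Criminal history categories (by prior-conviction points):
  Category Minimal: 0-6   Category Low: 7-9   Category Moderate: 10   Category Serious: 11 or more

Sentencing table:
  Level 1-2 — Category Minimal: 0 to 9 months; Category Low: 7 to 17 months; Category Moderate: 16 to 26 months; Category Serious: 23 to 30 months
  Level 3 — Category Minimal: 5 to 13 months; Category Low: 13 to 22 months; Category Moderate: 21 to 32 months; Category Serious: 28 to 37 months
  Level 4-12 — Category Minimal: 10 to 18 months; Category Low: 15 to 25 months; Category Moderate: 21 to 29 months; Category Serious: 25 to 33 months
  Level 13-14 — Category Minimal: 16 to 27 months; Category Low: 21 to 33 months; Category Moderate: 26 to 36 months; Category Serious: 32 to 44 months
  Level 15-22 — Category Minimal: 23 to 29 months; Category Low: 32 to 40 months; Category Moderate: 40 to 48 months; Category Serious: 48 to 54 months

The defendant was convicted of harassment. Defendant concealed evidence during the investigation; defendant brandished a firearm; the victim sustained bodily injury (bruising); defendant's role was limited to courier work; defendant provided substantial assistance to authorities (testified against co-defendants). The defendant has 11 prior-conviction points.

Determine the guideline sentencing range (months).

Base offense level for harassment: 19.
R1 applies: 19 − 2 = 17.
R2 applies: 17 − 3 = 14.
R3 applies: 14 + 2 = 16.
R4 applies (level before this adjustment is 16 ≥ 7, so +4): 16 + 4 = 20.
R5 applies (level before this adjustment is 20 ≥ 4, so +4): 20 + 4 = 24.
Level 24 exceeds the maximum of 22; capped at 22.
Final offense level: 22.
Criminal history: 11 prior points → Category Serious (11+).
Level 22 falls in the 15-22 band.
Grid: Level 15-22 × Category Serious = 48-54 months.

48-54 months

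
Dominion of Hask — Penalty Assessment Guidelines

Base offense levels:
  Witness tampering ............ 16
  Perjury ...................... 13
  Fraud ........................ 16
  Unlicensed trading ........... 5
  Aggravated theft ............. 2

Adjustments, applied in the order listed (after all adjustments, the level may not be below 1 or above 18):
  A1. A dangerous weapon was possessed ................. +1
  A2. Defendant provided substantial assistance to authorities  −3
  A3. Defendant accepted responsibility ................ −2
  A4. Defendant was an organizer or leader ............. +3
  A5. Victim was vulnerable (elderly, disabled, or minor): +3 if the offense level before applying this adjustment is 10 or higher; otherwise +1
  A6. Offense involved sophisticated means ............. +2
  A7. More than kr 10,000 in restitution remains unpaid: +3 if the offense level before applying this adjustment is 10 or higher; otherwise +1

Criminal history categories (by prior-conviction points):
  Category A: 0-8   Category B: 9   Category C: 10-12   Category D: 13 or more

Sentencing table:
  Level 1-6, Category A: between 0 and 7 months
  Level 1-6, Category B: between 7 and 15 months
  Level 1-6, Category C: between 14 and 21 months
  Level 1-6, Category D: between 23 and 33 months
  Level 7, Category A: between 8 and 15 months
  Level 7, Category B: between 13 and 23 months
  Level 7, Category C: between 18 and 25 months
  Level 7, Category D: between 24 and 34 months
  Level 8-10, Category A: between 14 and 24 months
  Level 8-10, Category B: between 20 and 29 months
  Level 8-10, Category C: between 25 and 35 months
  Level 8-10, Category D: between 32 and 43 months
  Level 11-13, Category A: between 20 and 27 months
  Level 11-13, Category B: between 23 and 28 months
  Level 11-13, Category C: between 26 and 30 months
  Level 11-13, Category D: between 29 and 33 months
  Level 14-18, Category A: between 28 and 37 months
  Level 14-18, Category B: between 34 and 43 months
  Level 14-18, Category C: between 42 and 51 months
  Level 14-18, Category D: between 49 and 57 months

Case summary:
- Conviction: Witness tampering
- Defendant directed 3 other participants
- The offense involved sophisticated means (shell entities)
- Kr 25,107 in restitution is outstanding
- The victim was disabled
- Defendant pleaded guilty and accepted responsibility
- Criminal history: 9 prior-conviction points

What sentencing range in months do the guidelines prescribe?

Base offense level for witness tampering: 16.
A3 applies: 16 − 2 = 14.
A4 applies: 14 + 3 = 17.
A5 applies (level before this adjustment is 17 ≥ 10, so +3): 17 + 3 = 20.
A6 applies: 20 + 2 = 22.
A7 applies (level before this adjustment is 22 ≥ 10, so +3): 22 + 3 = 25.
Level 25 exceeds the maximum of 18; capped at 18.
Final offense level: 18.
Criminal history: 9 prior points → Category B (9).
Level 18 falls in the 14-18 band.
Grid: Level 14-18 × Category B = 34-43 months.

34-43 months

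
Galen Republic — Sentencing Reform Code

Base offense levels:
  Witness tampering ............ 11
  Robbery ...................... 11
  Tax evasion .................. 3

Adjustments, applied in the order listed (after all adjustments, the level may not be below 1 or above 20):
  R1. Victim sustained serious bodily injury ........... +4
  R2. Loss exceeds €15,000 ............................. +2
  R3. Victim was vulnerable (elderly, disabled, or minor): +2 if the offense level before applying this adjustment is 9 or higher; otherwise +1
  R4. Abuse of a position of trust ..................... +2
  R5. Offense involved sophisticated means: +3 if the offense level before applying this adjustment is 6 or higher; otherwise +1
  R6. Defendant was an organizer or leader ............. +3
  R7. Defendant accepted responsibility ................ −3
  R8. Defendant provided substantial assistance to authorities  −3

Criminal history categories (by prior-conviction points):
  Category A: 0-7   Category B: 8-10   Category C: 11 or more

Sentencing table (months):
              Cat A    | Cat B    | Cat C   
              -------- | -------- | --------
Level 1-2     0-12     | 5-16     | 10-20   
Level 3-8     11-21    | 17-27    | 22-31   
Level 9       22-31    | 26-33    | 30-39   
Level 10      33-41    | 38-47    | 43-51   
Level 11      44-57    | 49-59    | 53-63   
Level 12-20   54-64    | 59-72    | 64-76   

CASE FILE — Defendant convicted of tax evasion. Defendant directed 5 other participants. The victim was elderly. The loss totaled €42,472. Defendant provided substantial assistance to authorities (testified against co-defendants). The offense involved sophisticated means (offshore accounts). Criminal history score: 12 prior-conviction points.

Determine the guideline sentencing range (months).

Base offense level for tax evasion: 3.
R1 does not apply.
R2 applies: 3 + 2 = 5.
R3 applies (level before this adjustment is 5 < 9, so +1): 5 + 1 = 6.
R4 does not apply.
R5 applies (level before this adjustment is 6 ≥ 6, so +3): 6 + 3 = 9.
R6 applies: 9 + 3 = 12.
R8 applies: 12 − 3 = 9.
Final offense level: 9.
Criminal history: 12 prior points → Category C (11+).
Level 9 falls in the 9 band.
Grid: Level 9 × Category C = 30-39 months.

30-39 months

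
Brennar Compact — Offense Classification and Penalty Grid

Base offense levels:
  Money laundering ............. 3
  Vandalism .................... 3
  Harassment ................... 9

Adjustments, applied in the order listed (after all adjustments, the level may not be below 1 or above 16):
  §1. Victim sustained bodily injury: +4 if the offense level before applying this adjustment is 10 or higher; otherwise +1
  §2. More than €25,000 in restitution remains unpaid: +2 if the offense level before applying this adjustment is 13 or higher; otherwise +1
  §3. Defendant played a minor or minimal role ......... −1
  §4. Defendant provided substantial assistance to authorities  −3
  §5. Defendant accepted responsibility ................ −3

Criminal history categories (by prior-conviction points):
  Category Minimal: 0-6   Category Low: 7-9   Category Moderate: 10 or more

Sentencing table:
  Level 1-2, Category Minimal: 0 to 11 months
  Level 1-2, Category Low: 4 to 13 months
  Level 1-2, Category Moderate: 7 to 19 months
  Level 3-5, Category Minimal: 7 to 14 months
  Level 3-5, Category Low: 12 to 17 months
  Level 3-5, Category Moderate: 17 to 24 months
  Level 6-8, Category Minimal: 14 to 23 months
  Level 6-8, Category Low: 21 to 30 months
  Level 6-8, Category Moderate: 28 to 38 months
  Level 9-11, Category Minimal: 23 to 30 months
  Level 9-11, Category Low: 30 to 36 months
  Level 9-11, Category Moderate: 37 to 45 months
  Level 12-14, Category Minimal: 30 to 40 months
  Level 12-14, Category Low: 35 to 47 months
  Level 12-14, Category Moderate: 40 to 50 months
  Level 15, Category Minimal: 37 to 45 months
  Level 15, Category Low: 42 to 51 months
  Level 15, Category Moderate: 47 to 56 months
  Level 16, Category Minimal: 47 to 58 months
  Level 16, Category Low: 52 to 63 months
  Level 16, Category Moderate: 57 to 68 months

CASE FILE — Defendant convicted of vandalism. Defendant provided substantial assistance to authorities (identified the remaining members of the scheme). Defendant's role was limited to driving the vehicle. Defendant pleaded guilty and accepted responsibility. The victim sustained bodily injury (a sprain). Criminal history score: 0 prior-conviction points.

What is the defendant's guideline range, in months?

0-11 months

Base offense level for vandalism: 3.
§1 applies (level before this adjustment is 3 < 10, so +1): 3 + 1 = 4.
§3 applies: 4 − 1 = 3.
§4 applies: 3 − 3 = 0.
§5 applies: 0 − 3 = -3.
Level -3 is below the minimum of 1; floored at 1.
Final offense level: 1.
Criminal history: 0 prior points → Category Minimal (0-6).
Level 1 falls in the 1-2 band.
Grid: Level 1-2 × Category Minimal = 0-11 months.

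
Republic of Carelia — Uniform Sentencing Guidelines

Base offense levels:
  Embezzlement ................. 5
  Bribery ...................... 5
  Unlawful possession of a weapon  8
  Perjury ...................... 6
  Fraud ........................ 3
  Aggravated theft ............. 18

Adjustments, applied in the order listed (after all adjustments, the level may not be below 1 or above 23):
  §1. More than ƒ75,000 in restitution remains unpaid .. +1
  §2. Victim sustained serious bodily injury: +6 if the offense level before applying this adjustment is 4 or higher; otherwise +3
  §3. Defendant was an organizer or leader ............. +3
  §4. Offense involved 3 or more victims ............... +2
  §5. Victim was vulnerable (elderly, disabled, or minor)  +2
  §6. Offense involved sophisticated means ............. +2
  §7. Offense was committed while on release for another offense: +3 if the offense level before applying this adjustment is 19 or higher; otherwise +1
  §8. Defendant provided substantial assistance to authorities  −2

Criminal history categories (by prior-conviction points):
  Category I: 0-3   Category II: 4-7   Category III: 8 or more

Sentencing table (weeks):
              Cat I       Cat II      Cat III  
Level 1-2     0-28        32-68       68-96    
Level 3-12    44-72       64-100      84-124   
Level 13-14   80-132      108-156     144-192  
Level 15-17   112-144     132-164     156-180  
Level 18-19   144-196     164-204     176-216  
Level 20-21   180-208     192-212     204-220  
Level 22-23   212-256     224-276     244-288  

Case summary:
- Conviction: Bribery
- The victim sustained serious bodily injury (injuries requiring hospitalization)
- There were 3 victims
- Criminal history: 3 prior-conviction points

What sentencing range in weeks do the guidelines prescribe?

Base offense level for bribery: 5.
§2 applies (level before this adjustment is 5 ≥ 4, so +6): 5 + 6 = 11.
§4 applies: 11 + 2 = 13.
§5 does not apply.
§6 does not apply.
§7 does not apply.
§8 does not apply.
Final offense level: 13.
Criminal history: 3 prior points → Category I (0-3).
Level 13 falls in the 13-14 band.
Grid: Level 13-14 × Category I = 80-132 weeks.

80-132 weeks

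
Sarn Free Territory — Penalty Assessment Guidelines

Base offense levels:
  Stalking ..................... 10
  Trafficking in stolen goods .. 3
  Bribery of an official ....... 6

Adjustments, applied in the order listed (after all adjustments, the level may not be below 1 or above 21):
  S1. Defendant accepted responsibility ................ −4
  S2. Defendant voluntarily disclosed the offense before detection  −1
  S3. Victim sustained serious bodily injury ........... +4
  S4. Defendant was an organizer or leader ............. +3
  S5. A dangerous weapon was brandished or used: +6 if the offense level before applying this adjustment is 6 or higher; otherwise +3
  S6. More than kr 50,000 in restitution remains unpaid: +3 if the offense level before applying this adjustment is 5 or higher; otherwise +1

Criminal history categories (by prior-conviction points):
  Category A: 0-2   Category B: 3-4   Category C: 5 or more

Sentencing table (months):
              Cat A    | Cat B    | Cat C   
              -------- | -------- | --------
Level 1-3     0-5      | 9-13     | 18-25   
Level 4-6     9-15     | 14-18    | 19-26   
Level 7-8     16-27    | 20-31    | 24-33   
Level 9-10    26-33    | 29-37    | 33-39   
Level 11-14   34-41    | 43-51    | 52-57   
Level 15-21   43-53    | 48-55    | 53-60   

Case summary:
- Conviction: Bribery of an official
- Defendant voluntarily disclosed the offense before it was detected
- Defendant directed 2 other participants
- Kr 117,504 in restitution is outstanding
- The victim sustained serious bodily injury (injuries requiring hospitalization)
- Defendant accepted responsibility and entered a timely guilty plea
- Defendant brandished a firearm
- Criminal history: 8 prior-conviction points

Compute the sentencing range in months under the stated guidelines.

53-60 months

Base offense level for bribery of an official: 6.
S1 applies: 6 − 4 = 2.
S2 applies: 2 − 1 = 1.
S3 applies: 1 + 4 = 5.
S4 applies: 5 + 3 = 8.
S5 applies (level before this adjustment is 8 ≥ 6, so +6): 8 + 6 = 14.
S6 applies (level before this adjustment is 14 ≥ 5, so +3): 14 + 3 = 17.
Final offense level: 17.
Criminal history: 8 prior points → Category C (5+).
Level 17 falls in the 15-21 band.
Grid: Level 15-21 × Category C = 53-60 months.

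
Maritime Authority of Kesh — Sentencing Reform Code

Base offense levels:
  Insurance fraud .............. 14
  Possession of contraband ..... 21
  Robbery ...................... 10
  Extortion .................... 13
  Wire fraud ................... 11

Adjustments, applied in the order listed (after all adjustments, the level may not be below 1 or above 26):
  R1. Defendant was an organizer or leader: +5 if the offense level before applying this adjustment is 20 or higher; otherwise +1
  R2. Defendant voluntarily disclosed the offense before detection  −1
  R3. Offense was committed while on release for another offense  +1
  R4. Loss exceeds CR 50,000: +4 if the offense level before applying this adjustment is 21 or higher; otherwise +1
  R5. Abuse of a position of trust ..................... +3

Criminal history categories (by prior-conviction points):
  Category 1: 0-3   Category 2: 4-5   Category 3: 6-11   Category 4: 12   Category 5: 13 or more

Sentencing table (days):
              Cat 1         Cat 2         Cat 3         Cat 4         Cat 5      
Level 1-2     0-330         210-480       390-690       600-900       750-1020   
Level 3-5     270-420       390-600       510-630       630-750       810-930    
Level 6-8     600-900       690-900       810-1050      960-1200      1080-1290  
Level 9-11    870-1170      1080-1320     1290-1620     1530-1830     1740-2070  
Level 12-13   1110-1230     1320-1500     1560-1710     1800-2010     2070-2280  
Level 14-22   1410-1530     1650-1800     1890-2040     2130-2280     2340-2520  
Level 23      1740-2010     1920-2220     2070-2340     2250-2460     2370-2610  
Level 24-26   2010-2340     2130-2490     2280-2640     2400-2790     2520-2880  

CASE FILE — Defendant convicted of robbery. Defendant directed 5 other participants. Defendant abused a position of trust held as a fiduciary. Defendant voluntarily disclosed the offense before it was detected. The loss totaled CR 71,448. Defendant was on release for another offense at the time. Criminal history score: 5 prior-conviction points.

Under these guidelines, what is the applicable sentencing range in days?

1650-1800 days

Base offense level for robbery: 10.
R1 applies (level before this adjustment is 10 < 20, so +1): 10 + 1 = 11.
R2 applies: 11 − 1 = 10.
R3 applies: 10 + 1 = 11.
R4 applies (level before this adjustment is 11 < 21, so +1): 11 + 1 = 12.
R5 applies: 12 + 3 = 15.
Final offense level: 15.
Criminal history: 5 prior points → Category 2 (4-5).
Level 15 falls in the 14-22 band.
Grid: Level 14-22 × Category 2 = 1650-1800 days.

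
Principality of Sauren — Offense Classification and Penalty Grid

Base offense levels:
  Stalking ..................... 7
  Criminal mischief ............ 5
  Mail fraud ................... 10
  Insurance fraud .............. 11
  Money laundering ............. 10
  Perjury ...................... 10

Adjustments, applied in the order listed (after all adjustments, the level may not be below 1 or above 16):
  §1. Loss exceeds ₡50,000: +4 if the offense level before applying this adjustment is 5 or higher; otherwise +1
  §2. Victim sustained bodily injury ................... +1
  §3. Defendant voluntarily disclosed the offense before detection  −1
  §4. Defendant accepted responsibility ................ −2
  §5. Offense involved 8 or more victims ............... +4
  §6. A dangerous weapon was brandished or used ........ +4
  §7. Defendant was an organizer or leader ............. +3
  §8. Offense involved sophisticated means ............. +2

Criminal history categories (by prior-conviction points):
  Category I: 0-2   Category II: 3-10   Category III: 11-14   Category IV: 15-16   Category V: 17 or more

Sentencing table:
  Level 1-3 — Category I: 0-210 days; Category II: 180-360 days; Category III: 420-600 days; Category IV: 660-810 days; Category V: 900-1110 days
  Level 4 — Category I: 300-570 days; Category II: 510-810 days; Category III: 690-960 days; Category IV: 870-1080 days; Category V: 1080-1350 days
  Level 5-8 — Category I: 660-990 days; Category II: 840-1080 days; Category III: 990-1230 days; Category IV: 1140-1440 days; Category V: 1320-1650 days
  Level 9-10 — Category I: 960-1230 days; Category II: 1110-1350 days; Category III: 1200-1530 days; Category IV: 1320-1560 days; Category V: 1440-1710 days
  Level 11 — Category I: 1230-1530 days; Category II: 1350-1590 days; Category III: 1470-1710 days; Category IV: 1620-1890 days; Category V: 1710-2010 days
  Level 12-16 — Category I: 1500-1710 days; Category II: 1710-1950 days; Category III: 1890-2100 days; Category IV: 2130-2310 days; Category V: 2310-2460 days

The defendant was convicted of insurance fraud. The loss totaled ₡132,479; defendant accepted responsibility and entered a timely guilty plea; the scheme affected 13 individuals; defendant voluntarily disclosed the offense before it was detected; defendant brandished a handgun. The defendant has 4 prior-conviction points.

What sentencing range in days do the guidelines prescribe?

1710-1950 days

Base offense level for insurance fraud: 11.
§1 applies (level before this adjustment is 11 ≥ 5, so +4): 11 + 4 = 15.
§3 applies: 15 − 1 = 14.
§4 applies: 14 − 2 = 12.
§5 applies: 12 + 4 = 16.
§6 applies: 16 + 4 = 20.
§7 does not apply.
§8 does not apply.
Level 20 exceeds the maximum of 16; capped at 16.
Final offense level: 16.
Criminal history: 4 prior points → Category II (3-10).
Level 16 falls in the 12-16 band.
Grid: Level 12-16 × Category II = 1710-1950 days.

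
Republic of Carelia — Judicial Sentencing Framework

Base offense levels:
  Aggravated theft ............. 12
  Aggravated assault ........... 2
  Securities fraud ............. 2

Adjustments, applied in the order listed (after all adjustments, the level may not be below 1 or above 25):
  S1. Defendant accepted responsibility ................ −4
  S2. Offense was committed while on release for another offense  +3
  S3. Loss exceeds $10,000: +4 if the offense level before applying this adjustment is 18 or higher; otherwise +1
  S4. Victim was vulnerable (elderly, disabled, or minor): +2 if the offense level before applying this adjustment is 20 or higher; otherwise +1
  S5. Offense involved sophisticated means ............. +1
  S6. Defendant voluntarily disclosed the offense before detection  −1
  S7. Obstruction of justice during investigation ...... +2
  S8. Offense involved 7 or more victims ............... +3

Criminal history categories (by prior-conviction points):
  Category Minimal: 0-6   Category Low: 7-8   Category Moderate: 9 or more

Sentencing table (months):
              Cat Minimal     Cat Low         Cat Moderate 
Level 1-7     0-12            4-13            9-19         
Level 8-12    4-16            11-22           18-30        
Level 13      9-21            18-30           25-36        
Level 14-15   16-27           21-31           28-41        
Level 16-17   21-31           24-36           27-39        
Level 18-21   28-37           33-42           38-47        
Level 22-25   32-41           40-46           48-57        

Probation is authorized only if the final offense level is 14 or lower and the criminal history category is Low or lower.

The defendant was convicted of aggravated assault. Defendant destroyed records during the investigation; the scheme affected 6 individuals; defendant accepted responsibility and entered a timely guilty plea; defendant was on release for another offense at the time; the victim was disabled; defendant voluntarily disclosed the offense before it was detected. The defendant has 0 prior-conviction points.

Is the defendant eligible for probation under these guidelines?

Base offense level for aggravated assault: 2.
S1 applies: 2 − 4 = -2.
S2 applies: -2 + 3 = 1.
S3 does not apply.
S4 applies (level before this adjustment is 1 < 20, so +1): 1 + 1 = 2.
S5 does not apply.
S6 applies: 2 − 1 = 1.
S7 applies: 1 + 2 = 3.
S8 does not apply.
Final offense level: 3.
Criminal history: 0 prior points → Category Minimal (0-6).
Level 3 falls in the 1-7 band.
Grid: Level 1-7 × Category Minimal = 0-12 months.
Probation check: level 3 ≤ 14 and category Minimal ≤ Low → eligible.

Yes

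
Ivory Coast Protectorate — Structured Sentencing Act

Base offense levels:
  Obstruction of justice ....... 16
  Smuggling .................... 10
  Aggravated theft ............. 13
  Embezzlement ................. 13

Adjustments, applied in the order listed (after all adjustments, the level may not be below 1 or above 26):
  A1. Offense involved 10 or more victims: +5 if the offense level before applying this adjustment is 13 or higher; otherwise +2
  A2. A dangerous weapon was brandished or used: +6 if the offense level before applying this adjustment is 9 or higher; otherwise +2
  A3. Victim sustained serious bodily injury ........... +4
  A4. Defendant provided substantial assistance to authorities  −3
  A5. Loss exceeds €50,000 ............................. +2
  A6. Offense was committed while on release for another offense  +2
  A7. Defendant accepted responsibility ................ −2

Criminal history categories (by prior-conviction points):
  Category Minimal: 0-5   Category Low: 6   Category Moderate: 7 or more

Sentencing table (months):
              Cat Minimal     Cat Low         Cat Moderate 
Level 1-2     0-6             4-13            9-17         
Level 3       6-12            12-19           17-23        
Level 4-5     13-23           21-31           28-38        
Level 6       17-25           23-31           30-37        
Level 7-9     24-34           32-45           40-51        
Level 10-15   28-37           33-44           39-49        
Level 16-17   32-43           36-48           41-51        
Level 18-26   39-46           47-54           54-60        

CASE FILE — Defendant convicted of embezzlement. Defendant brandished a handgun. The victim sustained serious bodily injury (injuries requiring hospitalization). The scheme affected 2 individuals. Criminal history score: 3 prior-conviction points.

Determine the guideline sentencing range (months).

39-46 months

Base offense level for embezzlement: 13.
A1 does not apply.
A2 applies (level before this adjustment is 13 ≥ 9, so +6): 13 + 6 = 19.
A3 applies: 19 + 4 = 23.
Final offense level: 23.
Criminal history: 3 prior points → Category Minimal (0-5).
Level 23 falls in the 18-26 band.
Grid: Level 18-26 × Category Minimal = 39-46 months.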